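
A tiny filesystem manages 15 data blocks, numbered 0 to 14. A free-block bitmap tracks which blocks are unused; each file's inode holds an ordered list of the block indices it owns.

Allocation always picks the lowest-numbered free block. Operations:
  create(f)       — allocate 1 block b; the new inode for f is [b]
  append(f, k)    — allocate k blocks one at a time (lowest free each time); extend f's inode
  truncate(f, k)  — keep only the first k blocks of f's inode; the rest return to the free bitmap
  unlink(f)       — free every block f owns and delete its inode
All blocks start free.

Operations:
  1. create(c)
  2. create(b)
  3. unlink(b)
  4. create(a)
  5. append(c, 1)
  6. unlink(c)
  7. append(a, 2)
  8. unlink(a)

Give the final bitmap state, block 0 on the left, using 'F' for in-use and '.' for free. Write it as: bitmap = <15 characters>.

after create(c) → c:[0]  free=[F..............]
after create(b) → b:[1], c:[0]  free=[FF.............]
after unlink(b) → c:[0]  free=[F..............]
after create(a) → a:[1], c:[0]  free=[FF.............]
after append(c, 1) → a:[1], c:[0, 2]  free=[FFF............]
after unlink(c) → a:[1]  free=[.F.............]
after append(a, 2) → a:[1, 0, 2]  free=[FFF............]
after unlink(a) →   free=[...............]

bitmap = ...............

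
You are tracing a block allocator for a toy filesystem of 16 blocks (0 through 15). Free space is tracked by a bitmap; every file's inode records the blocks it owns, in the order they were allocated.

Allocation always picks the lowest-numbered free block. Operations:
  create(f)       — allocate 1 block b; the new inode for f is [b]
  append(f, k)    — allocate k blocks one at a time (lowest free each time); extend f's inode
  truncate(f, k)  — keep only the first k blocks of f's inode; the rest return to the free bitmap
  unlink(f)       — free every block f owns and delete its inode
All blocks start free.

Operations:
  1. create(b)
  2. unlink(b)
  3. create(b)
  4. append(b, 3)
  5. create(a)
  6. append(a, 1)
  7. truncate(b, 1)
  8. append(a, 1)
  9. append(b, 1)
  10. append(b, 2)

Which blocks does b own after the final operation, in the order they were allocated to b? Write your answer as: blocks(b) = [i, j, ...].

blocks(b) = [0, 2, 3, 6]

[1] create(b) — b=0 (map F...............)
[2] unlink(b) —  (map ................)
[3] create(b) — b=0 (map F...............)
[4] append(b, 3) — b=0,1,2,3 (map FFFF............)
[5] create(a) — a=4 b=0,1,2,3 (map FFFFF...........)
[6] append(a, 1) — a=4,5 b=0,1,2,3 (map FFFFFF..........)
[7] truncate(b, 1) — a=4,5 b=0 (map F...FF..........)
[8] append(a, 1) — a=4,5,1 b=0 (map FF..FF..........)
[9] append(b, 1) — a=4,5,1 b=0,2 (map FFF.FF..........)
[10] append(b, 2) — a=4,5,1 b=0,2,3,6 (map FFFFFFF.........)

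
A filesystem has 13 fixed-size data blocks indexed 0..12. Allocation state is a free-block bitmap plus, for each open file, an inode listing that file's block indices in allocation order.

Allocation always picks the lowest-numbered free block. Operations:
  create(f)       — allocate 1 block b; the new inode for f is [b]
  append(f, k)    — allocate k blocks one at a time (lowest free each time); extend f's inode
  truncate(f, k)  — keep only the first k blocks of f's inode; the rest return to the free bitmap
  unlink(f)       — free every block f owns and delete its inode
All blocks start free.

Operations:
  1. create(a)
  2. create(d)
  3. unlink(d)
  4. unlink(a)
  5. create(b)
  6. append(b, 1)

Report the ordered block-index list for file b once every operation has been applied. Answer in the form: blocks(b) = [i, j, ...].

after create(a) → a:[0]  free=[F............]
after create(d) → a:[0], d:[1]  free=[FF...........]
after unlink(d) → a:[0]  free=[F............]
after unlink(a) →   free=[.............]
after create(b) → b:[0]  free=[F............]
after append(b, 1) → b:[0, 1]  free=[FF...........]

blocks(b) = [0, 1]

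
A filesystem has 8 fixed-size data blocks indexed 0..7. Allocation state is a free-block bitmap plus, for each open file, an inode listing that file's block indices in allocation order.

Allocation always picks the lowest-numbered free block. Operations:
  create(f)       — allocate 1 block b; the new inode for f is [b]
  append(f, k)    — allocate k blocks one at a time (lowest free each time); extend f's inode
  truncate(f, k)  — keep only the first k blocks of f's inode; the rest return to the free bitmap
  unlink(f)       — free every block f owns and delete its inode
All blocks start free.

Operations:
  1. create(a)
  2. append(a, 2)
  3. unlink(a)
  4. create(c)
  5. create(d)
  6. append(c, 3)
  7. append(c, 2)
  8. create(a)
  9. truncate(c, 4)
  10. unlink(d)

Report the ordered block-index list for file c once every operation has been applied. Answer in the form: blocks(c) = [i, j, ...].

[1] create(a) — a=0 (map F.......)
[2] append(a, 2) — a=0,1,2 (map FFF.....)
[3] unlink(a) —  (map ........)
[4] create(c) — c=0 (map F.......)
[5] create(d) — c=0 d=1 (map FF......)
[6] append(c, 3) — c=0,2,3,4 d=1 (map FFFFF...)
[7] append(c, 2) — c=0,2,3,4,5,6 d=1 (map FFFFFFF.)
[8] create(a) — a=7 c=0,2,3,4,5,6 d=1 (map FFFFFFFF)
[9] truncate(c, 4) — a=7 c=0,2,3,4 d=1 (map FFFFF..F)
[10] unlink(d) — a=7 c=0,2,3,4 (map F.FFF..F)

blocks(c) = [0, 2, 3, 4]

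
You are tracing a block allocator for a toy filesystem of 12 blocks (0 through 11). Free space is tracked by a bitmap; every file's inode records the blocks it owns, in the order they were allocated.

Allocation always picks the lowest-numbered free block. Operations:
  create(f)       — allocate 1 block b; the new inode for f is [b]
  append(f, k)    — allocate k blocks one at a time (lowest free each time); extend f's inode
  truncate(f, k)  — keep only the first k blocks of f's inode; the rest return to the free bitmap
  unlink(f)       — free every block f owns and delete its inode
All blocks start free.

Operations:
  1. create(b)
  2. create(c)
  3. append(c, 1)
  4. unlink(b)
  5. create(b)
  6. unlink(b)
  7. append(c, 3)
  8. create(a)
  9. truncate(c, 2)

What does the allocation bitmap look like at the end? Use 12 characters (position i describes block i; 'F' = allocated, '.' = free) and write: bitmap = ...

after create(b) → b:[0]  free=[F...........]
after create(c) → b:[0], c:[1]  free=[FF..........]
after append(c, 1) → b:[0], c:[1, 2]  free=[FFF.........]
after unlink(b) → c:[1, 2]  free=[.FF.........]
after create(b) → b:[0], c:[1, 2]  free=[FFF.........]
after unlink(b) → c:[1, 2]  free=[.FF.........]
after append(c, 3) → c:[1, 2, 0, 3, 4]  free=[FFFFF.......]
after create(a) → a:[5], c:[1, 2, 0, 3, 4]  free=[FFFFFF......]
after truncate(c, 2) → a:[5], c:[1, 2]  free=[.FF..F......]

bitmap = .FF..F......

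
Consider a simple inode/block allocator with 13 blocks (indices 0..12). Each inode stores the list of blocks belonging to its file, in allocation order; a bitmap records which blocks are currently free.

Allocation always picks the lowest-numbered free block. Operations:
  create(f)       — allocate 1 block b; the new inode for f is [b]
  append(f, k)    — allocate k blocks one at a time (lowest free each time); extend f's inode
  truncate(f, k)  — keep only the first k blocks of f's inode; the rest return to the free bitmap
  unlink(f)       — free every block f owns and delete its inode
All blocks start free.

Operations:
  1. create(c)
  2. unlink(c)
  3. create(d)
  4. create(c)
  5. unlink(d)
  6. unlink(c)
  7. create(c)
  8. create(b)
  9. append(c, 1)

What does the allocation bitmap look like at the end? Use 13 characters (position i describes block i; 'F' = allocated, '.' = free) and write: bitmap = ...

after create(c) → c:[0]  free=[F............]
after unlink(c) →   free=[.............]
after create(d) → d:[0]  free=[F............]
after create(c) → c:[1], d:[0]  free=[FF...........]
after unlink(d) → c:[1]  free=[.F...........]
after unlink(c) →   free=[.............]
after create(c) → c:[0]  free=[F............]
after create(b) → b:[1], c:[0]  free=[FF...........]
after append(c, 1) → b:[1], c:[0, 2]  free=[FFF..........]

bitmap = FFF..........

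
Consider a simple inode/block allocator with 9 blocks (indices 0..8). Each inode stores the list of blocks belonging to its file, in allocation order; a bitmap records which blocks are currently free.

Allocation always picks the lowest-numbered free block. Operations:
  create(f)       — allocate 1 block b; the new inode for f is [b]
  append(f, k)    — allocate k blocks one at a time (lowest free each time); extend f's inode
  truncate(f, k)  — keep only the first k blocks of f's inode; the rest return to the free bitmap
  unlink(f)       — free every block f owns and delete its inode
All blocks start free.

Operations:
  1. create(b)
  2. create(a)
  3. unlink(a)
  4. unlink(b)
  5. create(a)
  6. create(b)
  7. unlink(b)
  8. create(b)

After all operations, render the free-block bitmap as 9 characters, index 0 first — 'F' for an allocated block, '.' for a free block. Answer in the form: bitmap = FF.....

[1] create(b) — b=0 (map F........)
[2] create(a) — a=1 b=0 (map FF.......)
[3] unlink(a) — b=0 (map F........)
[4] unlink(b) —  (map .........)
[5] create(a) — a=0 (map F........)
[6] create(b) — a=0 b=1 (map FF.......)
[7] unlink(b) — a=0 (map F........)
[8] create(b) — a=0 b=1 (map FF.......)

bitmap = FF.......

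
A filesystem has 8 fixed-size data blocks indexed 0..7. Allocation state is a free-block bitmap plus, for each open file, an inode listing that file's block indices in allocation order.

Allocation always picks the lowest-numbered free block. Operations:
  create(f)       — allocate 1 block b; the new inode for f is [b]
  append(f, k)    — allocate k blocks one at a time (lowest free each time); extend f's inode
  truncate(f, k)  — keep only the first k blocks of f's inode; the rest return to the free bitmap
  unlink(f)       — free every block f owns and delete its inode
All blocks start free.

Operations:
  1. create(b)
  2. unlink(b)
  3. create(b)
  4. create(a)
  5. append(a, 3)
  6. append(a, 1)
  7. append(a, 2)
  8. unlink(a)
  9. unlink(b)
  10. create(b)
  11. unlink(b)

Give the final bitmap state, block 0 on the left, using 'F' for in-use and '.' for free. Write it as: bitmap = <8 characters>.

bitmap = ........

[1] create(b) — b=0 (map F.......)
[2] unlink(b) —  (map ........)
[3] create(b) — b=0 (map F.......)
[4] create(a) — a=1 b=0 (map FF......)
[5] append(a, 3) — a=1,2,3,4 b=0 (map FFFFF...)
[6] append(a, 1) — a=1,2,3,4,5 b=0 (map FFFFFF..)
[7] append(a, 2) — a=1,2,3,4,5,6,7 b=0 (map FFFFFFFF)
[8] unlink(a) — b=0 (map F.......)
[9] unlink(b) —  (map ........)
[10] create(b) — b=0 (map F.......)
[11] unlink(b) —  (map ........)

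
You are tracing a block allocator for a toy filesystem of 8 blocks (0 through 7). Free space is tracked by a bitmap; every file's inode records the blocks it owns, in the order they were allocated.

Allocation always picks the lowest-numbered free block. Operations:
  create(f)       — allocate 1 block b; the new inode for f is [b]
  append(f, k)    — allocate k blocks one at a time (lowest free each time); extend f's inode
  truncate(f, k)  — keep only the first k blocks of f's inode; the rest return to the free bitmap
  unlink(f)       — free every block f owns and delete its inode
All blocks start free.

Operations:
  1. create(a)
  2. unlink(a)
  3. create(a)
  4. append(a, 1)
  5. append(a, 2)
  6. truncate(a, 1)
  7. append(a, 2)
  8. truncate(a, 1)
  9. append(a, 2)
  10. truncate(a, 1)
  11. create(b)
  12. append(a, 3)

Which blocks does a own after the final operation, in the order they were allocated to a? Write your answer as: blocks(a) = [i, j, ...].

create(a): bitmap=F....... | a=[0]
unlink(a): bitmap=........ | 
create(a): bitmap=F....... | a=[0]
append(a, 1): bitmap=FF...... | a=[0, 1]
append(a, 2): bitmap=FFFF.... | a=[0, 1, 2, 3]
truncate(a, 1): bitmap=F....... | a=[0]
append(a, 2): bitmap=FFF..... | a=[0, 1, 2]
truncate(a, 1): bitmap=F....... | a=[0]
append(a, 2): bitmap=FFF..... | a=[0, 1, 2]
truncate(a, 1): bitmap=F....... | a=[0]
create(b): bitmap=FF...... | a=[0] b=[1]
append(a, 3): bitmap=FFFFF... | a=[0, 2, 3, 4] b=[1]

blocks(a) = [0, 2, 3, 4]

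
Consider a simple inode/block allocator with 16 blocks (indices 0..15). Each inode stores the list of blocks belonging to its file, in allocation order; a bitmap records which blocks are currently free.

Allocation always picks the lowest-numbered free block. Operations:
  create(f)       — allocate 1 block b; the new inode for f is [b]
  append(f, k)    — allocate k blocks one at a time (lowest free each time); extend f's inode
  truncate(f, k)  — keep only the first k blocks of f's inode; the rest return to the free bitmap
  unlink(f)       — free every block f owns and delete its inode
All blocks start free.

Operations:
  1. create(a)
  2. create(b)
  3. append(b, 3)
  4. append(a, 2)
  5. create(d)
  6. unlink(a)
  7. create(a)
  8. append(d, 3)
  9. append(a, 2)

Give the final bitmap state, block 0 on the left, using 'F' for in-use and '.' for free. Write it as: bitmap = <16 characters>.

after create(a) → a:[0]  free=[F...............]
after create(b) → a:[0], b:[1]  free=[FF..............]
after append(b, 3) → a:[0], b:[1, 2, 3, 4]  free=[FFFFF...........]
after append(a, 2) → a:[0, 5, 6], b:[1, 2, 3, 4]  free=[FFFFFFF.........]
after create(d) → a:[0, 5, 6], b:[1, 2, 3, 4], d:[7]  free=[FFFFFFFF........]
after unlink(a) → b:[1, 2, 3, 4], d:[7]  free=[.FFFF..F........]
after create(a) → a:[0], b:[1, 2, 3, 4], d:[7]  free=[FFFFF..F........]
after append(d, 3) → a:[0], b:[1, 2, 3, 4], d:[7, 5, 6, 8]  free=[FFFFFFFFF.......]
after append(a, 2) → a:[0, 9, 10], b:[1, 2, 3, 4], d:[7, 5, 6, 8]  free=[FFFFFFFFFFF.....]

bitmap = FFFFFFFFFFF.....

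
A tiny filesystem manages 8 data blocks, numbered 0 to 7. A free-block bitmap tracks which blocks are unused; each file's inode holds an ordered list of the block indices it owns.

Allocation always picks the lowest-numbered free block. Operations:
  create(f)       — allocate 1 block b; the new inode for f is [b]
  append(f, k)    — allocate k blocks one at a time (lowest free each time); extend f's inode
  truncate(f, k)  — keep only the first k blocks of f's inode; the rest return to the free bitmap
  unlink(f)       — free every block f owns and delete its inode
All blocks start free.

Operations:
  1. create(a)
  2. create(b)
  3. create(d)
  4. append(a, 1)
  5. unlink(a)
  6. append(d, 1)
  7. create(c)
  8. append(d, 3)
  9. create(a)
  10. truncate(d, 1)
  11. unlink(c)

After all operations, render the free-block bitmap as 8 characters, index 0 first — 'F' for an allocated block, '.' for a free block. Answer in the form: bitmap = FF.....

  1. create(a)  ⇒  F.......  {a→[0]}
  2. create(b)  ⇒  FF......  {a→[0]; b→[1]}
  3. create(d)  ⇒  FFF.....  {a→[0]; b→[1]; d→[2]}
  4. append(a, 1)  ⇒  FFFF....  {a→[0, 3]; b→[1]; d→[2]}
  5. unlink(a)  ⇒  .FF.....  {b→[1]; d→[2]}
  6. append(d, 1)  ⇒  FFF.....  {b→[1]; d→[2, 0]}
  7. create(c)  ⇒  FFFF....  {b→[1]; c→[3]; d→[2, 0]}
  8. append(d, 3)  ⇒  FFFFFFF.  {b→[1]; c→[3]; d→[2, 0, 4, 5, 6]}
  9. create(a)  ⇒  FFFFFFFF  {a→[7]; b→[1]; c→[3]; d→[2, 0, 4, 5, 6]}
  10. truncate(d, 1)  ⇒  .FFF...F  {a→[7]; b→[1]; c→[3]; d→[2]}
  11. unlink(c)  ⇒  .FF....F  {a→[7]; b→[1]; d→[2]}

bitmap = .FF....F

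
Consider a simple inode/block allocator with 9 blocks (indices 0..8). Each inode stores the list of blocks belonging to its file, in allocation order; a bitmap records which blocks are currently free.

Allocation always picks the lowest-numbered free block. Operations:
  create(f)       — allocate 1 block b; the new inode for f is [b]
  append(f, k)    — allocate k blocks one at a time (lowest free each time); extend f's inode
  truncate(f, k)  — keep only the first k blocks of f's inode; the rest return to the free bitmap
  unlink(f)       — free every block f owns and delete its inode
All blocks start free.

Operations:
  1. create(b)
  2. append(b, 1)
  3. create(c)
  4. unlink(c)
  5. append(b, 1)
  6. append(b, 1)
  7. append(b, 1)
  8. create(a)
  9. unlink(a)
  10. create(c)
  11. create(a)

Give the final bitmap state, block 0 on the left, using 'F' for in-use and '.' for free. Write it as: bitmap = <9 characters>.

create(b): bitmap=F........ | b=[0]
append(b, 1): bitmap=FF....... | b=[0, 1]
create(c): bitmap=FFF...... | b=[0, 1] c=[2]
unlink(c): bitmap=FF....... | b=[0, 1]
append(b, 1): bitmap=FFF...... | b=[0, 1, 2]
append(b, 1): bitmap=FFFF..... | b=[0, 1, 2, 3]
append(b, 1): bitmap=FFFFF.... | b=[0, 1, 2, 3, 4]
create(a): bitmap=FFFFFF... | a=[5] b=[0, 1, 2, 3, 4]
unlink(a): bitmap=FFFFF.... | b=[0, 1, 2, 3, 4]
create(c): bitmap=FFFFFF... | b=[0, 1, 2, 3, 4] c=[5]
create(a): bitmap=FFFFFFF.. | a=[6] b=[0, 1, 2, 3, 4] c=[5]

bitmap = FFFFFFF..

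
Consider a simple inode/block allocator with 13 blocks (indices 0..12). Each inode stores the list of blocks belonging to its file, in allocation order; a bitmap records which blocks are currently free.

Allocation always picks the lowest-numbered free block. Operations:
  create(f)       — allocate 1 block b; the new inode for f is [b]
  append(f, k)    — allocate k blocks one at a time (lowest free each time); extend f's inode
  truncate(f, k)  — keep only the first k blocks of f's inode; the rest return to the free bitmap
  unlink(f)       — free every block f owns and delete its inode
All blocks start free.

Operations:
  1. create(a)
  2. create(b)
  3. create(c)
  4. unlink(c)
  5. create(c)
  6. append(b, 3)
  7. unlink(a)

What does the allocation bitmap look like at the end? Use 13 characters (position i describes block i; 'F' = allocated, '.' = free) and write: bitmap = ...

  1. create(a)  ⇒  F............  {a→[0]}
  2. create(b)  ⇒  FF...........  {a→[0]; b→[1]}
  3. create(c)  ⇒  FFF..........  {a→[0]; b→[1]; c→[2]}
  4. unlink(c)  ⇒  FF...........  {a→[0]; b→[1]}
  5. create(c)  ⇒  FFF..........  {a→[0]; b→[1]; c→[2]}
  6. append(b, 3)  ⇒  FFFFFF.......  {a→[0]; b→[1, 3, 4, 5]; c→[2]}
  7. unlink(a)  ⇒  .FFFFF.......  {b→[1, 3, 4, 5]; c→[2]}

bitmap = .FFFFF.......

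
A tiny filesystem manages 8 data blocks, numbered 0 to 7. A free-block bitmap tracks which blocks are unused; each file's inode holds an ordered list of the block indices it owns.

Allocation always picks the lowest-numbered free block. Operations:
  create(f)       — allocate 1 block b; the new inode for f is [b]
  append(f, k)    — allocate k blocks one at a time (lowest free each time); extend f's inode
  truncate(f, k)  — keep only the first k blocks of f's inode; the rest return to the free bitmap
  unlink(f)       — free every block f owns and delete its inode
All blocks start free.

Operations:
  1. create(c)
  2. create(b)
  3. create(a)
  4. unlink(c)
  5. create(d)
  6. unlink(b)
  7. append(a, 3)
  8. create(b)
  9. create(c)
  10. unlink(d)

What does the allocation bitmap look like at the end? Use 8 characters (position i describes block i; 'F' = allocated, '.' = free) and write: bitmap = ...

create(c): bitmap=F....... | c=[0]
create(b): bitmap=FF...... | b=[1] c=[0]
create(a): bitmap=FFF..... | a=[2] b=[1] c=[0]
unlink(c): bitmap=.FF..... | a=[2] b=[1]
create(d): bitmap=FFF..... | a=[2] b=[1] d=[0]
unlink(b): bitmap=F.F..... | a=[2] d=[0]
append(a, 3): bitmap=FFFFF... | a=[2, 1, 3, 4] d=[0]
create(b): bitmap=FFFFFF.. | a=[2, 1, 3, 4] b=[5] d=[0]
create(c): bitmap=FFFFFFF. | a=[2, 1, 3, 4] b=[5] c=[6] d=[0]
unlink(d): bitmap=.FFFFFF. | a=[2, 1, 3, 4] b=[5] c=[6]

bitmap = .FFFFFF.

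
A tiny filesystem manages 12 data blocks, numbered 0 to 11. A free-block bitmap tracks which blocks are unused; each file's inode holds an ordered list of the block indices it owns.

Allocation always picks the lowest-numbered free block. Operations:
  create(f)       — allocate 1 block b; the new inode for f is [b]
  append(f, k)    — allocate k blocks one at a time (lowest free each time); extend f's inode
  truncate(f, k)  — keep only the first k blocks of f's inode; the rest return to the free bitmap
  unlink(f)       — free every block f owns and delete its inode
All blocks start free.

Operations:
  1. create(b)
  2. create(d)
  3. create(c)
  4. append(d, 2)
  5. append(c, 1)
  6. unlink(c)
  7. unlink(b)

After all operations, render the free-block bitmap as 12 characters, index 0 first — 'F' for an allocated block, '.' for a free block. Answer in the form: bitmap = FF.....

bitmap = .F.FF.......

create(b): bitmap=F........... | b=[0]
create(d): bitmap=FF.......... | b=[0] d=[1]
create(c): bitmap=FFF......... | b=[0] c=[2] d=[1]
append(d, 2): bitmap=FFFFF....... | b=[0] c=[2] d=[1, 3, 4]
append(c, 1): bitmap=FFFFFF...... | b=[0] c=[2, 5] d=[1, 3, 4]
unlink(c): bitmap=FF.FF....... | b=[0] d=[1, 3, 4]
unlink(b): bitmap=.F.FF....... | d=[1, 3, 4]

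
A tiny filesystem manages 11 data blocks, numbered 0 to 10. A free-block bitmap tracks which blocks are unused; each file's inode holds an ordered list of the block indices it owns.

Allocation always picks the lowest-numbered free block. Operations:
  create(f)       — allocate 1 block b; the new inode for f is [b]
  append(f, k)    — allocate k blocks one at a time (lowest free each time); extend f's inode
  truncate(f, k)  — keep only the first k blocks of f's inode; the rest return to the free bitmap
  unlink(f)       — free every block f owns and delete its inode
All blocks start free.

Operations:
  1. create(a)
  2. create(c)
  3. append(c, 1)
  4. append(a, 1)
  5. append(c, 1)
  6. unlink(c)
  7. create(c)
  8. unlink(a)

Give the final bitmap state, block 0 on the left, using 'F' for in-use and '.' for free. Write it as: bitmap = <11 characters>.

bitmap = .F.........

  1. create(a)  ⇒  F..........  {a→[0]}
  2. create(c)  ⇒  FF.........  {a→[0]; c→[1]}
  3. append(c, 1)  ⇒  FFF........  {a→[0]; c→[1, 2]}
  4. append(a, 1)  ⇒  FFFF.......  {a→[0, 3]; c→[1, 2]}
  5. append(c, 1)  ⇒  FFFFF......  {a→[0, 3]; c→[1, 2, 4]}
  6. unlink(c)  ⇒  F..F.......  {a→[0, 3]}
  7. create(c)  ⇒  FF.F.......  {a→[0, 3]; c→[1]}
  8. unlink(a)  ⇒  .F.........  {c→[1]}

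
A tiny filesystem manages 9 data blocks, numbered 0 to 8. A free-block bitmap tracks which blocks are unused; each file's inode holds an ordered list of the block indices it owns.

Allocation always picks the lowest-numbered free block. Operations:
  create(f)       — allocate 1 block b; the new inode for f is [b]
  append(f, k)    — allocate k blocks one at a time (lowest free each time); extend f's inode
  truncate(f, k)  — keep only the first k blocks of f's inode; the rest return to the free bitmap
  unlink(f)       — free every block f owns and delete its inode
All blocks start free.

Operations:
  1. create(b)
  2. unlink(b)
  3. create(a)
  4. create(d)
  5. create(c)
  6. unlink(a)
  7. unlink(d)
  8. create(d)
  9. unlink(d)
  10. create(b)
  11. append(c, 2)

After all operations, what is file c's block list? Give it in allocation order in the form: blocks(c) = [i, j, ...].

blocks(c) = [2, 1, 3]

after create(b) → b:[0]  free=[F........]
after unlink(b) →   free=[.........]
after create(a) → a:[0]  free=[F........]
after create(d) → a:[0], d:[1]  free=[FF.......]
after create(c) → a:[0], c:[2], d:[1]  free=[FFF......]
after unlink(a) → c:[2], d:[1]  free=[.FF......]
after unlink(d) → c:[2]  free=[..F......]
after create(d) → c:[2], d:[0]  free=[F.F......]
after unlink(d) → c:[2]  free=[..F......]
after create(b) → b:[0], c:[2]  free=[F.F......]
after append(c, 2) → b:[0], c:[2, 1, 3]  free=[FFFF.....]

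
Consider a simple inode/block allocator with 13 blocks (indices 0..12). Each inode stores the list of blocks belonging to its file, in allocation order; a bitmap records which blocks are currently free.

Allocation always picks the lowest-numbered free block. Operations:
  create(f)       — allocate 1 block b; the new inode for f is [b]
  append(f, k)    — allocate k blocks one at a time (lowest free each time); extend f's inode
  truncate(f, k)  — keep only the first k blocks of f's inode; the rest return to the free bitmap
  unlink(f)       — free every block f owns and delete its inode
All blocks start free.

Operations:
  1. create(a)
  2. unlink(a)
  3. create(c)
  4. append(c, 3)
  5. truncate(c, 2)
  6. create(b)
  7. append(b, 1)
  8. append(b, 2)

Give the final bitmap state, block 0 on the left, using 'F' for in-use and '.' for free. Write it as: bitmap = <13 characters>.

bitmap = FFFFFF.......

create(a): bitmap=F............ | a=[0]
unlink(a): bitmap=............. | 
create(c): bitmap=F............ | c=[0]
append(c, 3): bitmap=FFFF......... | c=[0, 1, 2, 3]
truncate(c, 2): bitmap=FF........... | c=[0, 1]
create(b): bitmap=FFF.......... | b=[2] c=[0, 1]
append(b, 1): bitmap=FFFF......... | b=[2, 3] c=[0, 1]
append(b, 2): bitmap=FFFFFF....... | b=[2, 3, 4, 5] c=[0, 1]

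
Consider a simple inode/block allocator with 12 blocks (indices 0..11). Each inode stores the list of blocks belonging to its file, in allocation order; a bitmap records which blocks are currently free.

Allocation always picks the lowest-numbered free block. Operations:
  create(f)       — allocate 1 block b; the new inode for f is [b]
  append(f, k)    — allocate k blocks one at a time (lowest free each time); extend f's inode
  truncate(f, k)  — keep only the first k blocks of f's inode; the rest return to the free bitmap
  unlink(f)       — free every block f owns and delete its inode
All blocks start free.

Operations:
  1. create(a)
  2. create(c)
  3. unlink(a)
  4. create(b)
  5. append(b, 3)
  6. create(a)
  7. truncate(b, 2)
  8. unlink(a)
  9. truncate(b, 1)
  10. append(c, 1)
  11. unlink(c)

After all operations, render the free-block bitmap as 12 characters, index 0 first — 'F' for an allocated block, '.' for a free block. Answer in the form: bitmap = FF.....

after create(a) → a:[0]  free=[F...........]
after create(c) → a:[0], c:[1]  free=[FF..........]
after unlink(a) → c:[1]  free=[.F..........]
after create(b) → b:[0], c:[1]  free=[FF..........]
after append(b, 3) → b:[0, 2, 3, 4], c:[1]  free=[FFFFF.......]
after create(a) → a:[5], b:[0, 2, 3, 4], c:[1]  free=[FFFFFF......]
after truncate(b, 2) → a:[5], b:[0, 2], c:[1]  free=[FFF..F......]
after unlink(a) → b:[0, 2], c:[1]  free=[FFF.........]
after truncate(b, 1) → b:[0], c:[1]  free=[FF..........]
after append(c, 1) → b:[0], c:[1, 2]  free=[FFF.........]
after unlink(c) → b:[0]  free=[F...........]

bitmap = F...........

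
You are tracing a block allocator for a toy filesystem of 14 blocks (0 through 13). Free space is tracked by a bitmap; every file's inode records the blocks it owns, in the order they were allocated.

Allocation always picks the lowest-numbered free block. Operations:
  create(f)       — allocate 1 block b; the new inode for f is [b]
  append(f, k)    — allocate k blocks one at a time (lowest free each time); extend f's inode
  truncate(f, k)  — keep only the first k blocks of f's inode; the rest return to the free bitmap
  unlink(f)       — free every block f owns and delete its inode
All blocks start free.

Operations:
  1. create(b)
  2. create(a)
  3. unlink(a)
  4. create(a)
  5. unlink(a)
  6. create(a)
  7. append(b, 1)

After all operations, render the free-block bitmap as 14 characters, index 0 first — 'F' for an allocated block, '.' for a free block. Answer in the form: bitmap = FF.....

create(b): bitmap=F............. | b=[0]
create(a): bitmap=FF............ | a=[1] b=[0]
unlink(a): bitmap=F............. | b=[0]
create(a): bitmap=FF............ | a=[1] b=[0]
unlink(a): bitmap=F............. | b=[0]
create(a): bitmap=FF............ | a=[1] b=[0]
append(b, 1): bitmap=FFF........... | a=[1] b=[0, 2]

bitmap = FFF...........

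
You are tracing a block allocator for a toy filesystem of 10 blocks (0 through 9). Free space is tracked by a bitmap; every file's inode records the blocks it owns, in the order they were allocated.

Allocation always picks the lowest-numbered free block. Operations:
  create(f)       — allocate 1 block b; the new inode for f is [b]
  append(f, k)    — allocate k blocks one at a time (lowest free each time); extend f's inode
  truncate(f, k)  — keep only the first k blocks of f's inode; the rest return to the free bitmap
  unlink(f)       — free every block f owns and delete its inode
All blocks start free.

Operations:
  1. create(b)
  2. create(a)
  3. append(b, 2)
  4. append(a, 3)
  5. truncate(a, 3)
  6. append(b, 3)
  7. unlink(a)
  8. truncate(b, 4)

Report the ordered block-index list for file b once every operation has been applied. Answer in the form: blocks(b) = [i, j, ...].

blocks(b) = [0, 2, 3, 6]

create(b): bitmap=F......... | b=[0]
create(a): bitmap=FF........ | a=[1] b=[0]
append(b, 2): bitmap=FFFF...... | a=[1] b=[0, 2, 3]
append(a, 3): bitmap=FFFFFFF... | a=[1, 4, 5, 6] b=[0, 2, 3]
truncate(a, 3): bitmap=FFFFFF.... | a=[1, 4, 5] b=[0, 2, 3]
append(b, 3): bitmap=FFFFFFFFF. | a=[1, 4, 5] b=[0, 2, 3, 6, 7, 8]
unlink(a): bitmap=F.FF..FFF. | b=[0, 2, 3, 6, 7, 8]
truncate(b, 4): bitmap=F.FF..F... | b=[0, 2, 3, 6]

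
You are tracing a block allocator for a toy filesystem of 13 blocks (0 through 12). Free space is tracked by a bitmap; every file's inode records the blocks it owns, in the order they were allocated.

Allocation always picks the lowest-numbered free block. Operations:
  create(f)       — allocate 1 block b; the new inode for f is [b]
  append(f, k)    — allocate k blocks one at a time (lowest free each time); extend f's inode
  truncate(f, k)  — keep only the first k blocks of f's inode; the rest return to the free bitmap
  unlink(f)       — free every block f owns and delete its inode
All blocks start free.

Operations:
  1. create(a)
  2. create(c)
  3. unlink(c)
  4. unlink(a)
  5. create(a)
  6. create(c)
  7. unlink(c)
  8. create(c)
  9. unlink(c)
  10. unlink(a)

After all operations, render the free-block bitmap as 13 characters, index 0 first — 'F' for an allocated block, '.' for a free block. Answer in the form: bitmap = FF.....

[1] create(a) — a=0 (map F............)
[2] create(c) — a=0 c=1 (map FF...........)
[3] unlink(c) — a=0 (map F............)
[4] unlink(a) —  (map .............)
[5] create(a) — a=0 (map F............)
[6] create(c) — a=0 c=1 (map FF...........)
[7] unlink(c) — a=0 (map F............)
[8] create(c) — a=0 c=1 (map FF...........)
[9] unlink(c) — a=0 (map F............)
[10] unlink(a) —  (map .............)

bitmap = .............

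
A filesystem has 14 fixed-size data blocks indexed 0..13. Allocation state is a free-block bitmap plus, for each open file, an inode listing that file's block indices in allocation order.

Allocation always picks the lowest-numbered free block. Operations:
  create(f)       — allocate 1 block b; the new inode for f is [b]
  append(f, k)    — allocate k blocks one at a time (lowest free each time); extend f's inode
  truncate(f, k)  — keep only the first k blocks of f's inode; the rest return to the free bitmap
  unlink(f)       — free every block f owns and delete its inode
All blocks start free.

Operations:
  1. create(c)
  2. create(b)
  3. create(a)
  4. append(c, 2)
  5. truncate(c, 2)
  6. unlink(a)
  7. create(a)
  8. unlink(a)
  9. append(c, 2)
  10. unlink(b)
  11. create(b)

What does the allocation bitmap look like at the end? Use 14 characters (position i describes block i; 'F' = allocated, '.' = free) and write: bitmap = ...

bitmap = FFFFF.........

[1] create(c) — c=0 (map F.............)
[2] create(b) — b=1 c=0 (map FF............)
[3] create(a) — a=2 b=1 c=0 (map FFF...........)
[4] append(c, 2) — a=2 b=1 c=0,3,4 (map FFFFF.........)
[5] truncate(c, 2) — a=2 b=1 c=0,3 (map FFFF..........)
[6] unlink(a) — b=1 c=0,3 (map FF.F..........)
[7] create(a) — a=2 b=1 c=0,3 (map FFFF..........)
[8] unlink(a) — b=1 c=0,3 (map FF.F..........)
[9] append(c, 2) — b=1 c=0,3,2,4 (map FFFFF.........)
[10] unlink(b) — c=0,3,2,4 (map F.FFF.........)
[11] create(b) — b=1 c=0,3,2,4 (map FFFFF.........)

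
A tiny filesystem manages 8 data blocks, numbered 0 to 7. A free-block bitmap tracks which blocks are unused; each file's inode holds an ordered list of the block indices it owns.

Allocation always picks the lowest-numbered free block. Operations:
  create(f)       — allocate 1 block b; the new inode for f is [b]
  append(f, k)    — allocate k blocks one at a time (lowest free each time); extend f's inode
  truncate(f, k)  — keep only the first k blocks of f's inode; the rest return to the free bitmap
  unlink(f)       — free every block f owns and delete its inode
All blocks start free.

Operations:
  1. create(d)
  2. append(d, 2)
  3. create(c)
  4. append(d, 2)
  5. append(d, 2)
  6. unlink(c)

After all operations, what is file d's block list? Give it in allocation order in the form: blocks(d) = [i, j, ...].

[1] create(d) — d=0 (map F.......)
[2] append(d, 2) — d=0,1,2 (map FFF.....)
[3] create(c) — c=3 d=0,1,2 (map FFFF....)
[4] append(d, 2) — c=3 d=0,1,2,4,5 (map FFFFFF..)
[5] append(d, 2) — c=3 d=0,1,2,4,5,6,7 (map FFFFFFFF)
[6] unlink(c) — d=0,1,2,4,5,6,7 (map FFF.FFFF)

blocks(d) = [0, 1, 2, 4, 5, 6, 7]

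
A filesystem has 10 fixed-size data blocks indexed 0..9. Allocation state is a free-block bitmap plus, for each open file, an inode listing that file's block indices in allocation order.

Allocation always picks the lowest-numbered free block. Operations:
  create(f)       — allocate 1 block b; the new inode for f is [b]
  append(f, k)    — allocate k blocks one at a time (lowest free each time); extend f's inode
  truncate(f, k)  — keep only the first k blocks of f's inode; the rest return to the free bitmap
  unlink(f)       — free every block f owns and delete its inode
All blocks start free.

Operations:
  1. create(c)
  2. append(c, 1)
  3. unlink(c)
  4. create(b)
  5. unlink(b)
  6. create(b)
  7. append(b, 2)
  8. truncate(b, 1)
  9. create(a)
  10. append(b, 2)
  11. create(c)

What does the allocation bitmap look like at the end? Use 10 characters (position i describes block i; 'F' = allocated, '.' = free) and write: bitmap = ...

after create(c) → c:[0]  free=[F.........]
after append(c, 1) → c:[0, 1]  free=[FF........]
after unlink(c) →   free=[..........]
after create(b) → b:[0]  free=[F.........]
after unlink(b) →   free=[..........]
after create(b) → b:[0]  free=[F.........]
after append(b, 2) → b:[0, 1, 2]  free=[FFF.......]
after truncate(b, 1) → b:[0]  free=[F.........]
after create(a) → a:[1], b:[0]  free=[FF........]
after append(b, 2) → a:[1], b:[0, 2, 3]  free=[FFFF......]
after create(c) → a:[1], b:[0, 2, 3], c:[4]  free=[FFFFF.....]

bitmap = FFFFF.....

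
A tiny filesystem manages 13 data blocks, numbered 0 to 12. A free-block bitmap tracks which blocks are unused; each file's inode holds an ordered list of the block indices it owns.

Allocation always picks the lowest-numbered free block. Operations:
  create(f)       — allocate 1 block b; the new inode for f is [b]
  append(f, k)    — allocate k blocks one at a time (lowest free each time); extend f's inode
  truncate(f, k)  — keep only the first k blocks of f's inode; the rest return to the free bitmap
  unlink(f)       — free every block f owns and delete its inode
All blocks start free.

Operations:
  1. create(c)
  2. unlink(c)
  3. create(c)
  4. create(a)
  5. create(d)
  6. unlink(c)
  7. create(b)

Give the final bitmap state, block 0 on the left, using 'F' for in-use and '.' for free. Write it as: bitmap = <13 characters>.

bitmap = FFF..........

after create(c) → c:[0]  free=[F............]
after unlink(c) →   free=[.............]
after create(c) → c:[0]  free=[F............]
after create(a) → a:[1], c:[0]  free=[FF...........]
after create(d) → a:[1], c:[0], d:[2]  free=[FFF..........]
after unlink(c) → a:[1], d:[2]  free=[.FF..........]
after create(b) → a:[1], b:[0], d:[2]  free=[FFF..........]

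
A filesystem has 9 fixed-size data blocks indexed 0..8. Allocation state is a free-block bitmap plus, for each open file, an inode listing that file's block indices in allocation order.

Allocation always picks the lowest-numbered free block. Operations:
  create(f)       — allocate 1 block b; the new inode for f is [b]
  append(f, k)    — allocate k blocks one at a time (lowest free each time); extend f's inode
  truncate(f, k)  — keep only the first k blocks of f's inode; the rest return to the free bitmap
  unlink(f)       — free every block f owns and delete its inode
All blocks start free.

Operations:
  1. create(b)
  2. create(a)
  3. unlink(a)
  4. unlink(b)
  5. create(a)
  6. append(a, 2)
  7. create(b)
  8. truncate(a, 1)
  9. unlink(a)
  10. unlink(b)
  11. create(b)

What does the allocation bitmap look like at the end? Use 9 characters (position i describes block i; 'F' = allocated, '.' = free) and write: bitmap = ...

create(b): bitmap=F........ | b=[0]
create(a): bitmap=FF....... | a=[1] b=[0]
unlink(a): bitmap=F........ | b=[0]
unlink(b): bitmap=......... | 
create(a): bitmap=F........ | a=[0]
append(a, 2): bitmap=FFF...... | a=[0, 1, 2]
create(b): bitmap=FFFF..... | a=[0, 1, 2] b=[3]
truncate(a, 1): bitmap=F..F..... | a=[0] b=[3]
unlink(a): bitmap=...F..... | b=[3]
unlink(b): bitmap=......... | 
create(b): bitmap=F........ | b=[0]

bitmap = F........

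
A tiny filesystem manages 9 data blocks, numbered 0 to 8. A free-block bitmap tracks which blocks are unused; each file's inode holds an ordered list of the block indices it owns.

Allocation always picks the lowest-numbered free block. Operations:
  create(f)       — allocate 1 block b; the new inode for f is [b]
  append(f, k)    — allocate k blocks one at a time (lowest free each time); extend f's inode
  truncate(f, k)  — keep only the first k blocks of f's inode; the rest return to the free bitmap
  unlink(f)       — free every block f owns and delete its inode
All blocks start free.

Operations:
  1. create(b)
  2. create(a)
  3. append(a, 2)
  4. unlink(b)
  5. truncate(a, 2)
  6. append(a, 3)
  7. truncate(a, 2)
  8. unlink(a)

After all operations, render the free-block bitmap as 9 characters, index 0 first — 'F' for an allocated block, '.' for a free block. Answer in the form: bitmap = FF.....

[1] create(b) — b=0 (map F........)
[2] create(a) — a=1 b=0 (map FF.......)
[3] append(a, 2) — a=1,2,3 b=0 (map FFFF.....)
[4] unlink(b) — a=1,2,3 (map .FFF.....)
[5] truncate(a, 2) — a=1,2 (map .FF......)
[6] append(a, 3) — a=1,2,0,3,4 (map FFFFF....)
[7] truncate(a, 2) — a=1,2 (map .FF......)
[8] unlink(a) —  (map .........)

bitmap = .........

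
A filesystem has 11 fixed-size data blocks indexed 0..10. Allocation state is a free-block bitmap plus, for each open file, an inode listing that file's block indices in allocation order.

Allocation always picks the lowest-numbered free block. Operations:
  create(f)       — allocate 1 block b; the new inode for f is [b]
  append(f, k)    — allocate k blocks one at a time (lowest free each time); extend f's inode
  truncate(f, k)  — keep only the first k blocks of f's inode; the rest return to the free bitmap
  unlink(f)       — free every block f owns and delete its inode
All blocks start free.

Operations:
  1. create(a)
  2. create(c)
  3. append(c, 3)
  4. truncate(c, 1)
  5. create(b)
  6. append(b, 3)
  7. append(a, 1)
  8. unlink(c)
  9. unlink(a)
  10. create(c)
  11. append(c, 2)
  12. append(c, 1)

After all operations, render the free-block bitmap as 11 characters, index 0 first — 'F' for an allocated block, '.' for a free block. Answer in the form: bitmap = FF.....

bitmap = FFFFFFFF...

[1] create(a) — a=0 (map F..........)
[2] create(c) — a=0 c=1 (map FF.........)
[3] append(c, 3) — a=0 c=1,2,3,4 (map FFFFF......)
[4] truncate(c, 1) — a=0 c=1 (map FF.........)
[5] create(b) — a=0 b=2 c=1 (map FFF........)
[6] append(b, 3) — a=0 b=2,3,4,5 c=1 (map FFFFFF.....)
[7] append(a, 1) — a=0,6 b=2,3,4,5 c=1 (map FFFFFFF....)
[8] unlink(c) — a=0,6 b=2,3,4,5 (map F.FFFFF....)
[9] unlink(a) — b=2,3,4,5 (map ..FFFF.....)
[10] create(c) — b=2,3,4,5 c=0 (map F.FFFF.....)
[11] append(c, 2) — b=2,3,4,5 c=0,1,6 (map FFFFFFF....)
[12] append(c, 1) — b=2,3,4,5 c=0,1,6,7 (map FFFFFFFF...)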